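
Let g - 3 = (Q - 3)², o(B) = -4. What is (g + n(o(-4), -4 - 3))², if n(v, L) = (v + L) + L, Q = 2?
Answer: 196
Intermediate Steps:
n(v, L) = v + 2*L (n(v, L) = (L + v) + L = v + 2*L)
g = 4 (g = 3 + (2 - 3)² = 3 + (-1)² = 3 + 1 = 4)
(g + n(o(-4), -4 - 3))² = (4 + (-4 + 2*(-4 - 3)))² = (4 + (-4 + 2*(-7)))² = (4 + (-4 - 14))² = (4 - 18)² = (-14)² = 196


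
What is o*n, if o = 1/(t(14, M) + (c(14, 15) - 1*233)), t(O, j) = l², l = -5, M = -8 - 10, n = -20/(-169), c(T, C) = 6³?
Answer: 5/338 ≈ 0.014793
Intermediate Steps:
c(T, C) = 216
n = 20/169 (n = -20*(-1/169) = 20/169 ≈ 0.11834)
M = -18
t(O, j) = 25 (t(O, j) = (-5)² = 25)
o = ⅛ (o = 1/(25 + (216 - 1*233)) = 1/(25 + (216 - 233)) = 1/(25 - 17) = 1/8 = ⅛ ≈ 0.12500)
o*n = (⅛)*(20/169) = 5/338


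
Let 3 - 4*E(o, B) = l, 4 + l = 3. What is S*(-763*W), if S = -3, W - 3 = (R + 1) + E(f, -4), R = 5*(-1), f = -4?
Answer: 0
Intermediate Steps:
R = -5
l = -1 (l = -4 + 3 = -1)
E(o, B) = 1 (E(o, B) = ¾ - ¼*(-1) = ¾ + ¼ = 1)
W = 0 (W = 3 + ((-5 + 1) + 1) = 3 + (-4 + 1) = 3 - 3 = 0)
S*(-763*W) = -(-2289)*0 = -3*0 = 0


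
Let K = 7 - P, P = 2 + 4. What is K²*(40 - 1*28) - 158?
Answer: -146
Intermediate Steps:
P = 6
K = 1 (K = 7 - 1*6 = 7 - 6 = 1)
K²*(40 - 1*28) - 158 = 1²*(40 - 1*28) - 158 = 1*(40 - 28) - 158 = 1*12 - 158 = 12 - 158 = -146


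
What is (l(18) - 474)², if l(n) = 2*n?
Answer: 191844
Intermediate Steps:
(l(18) - 474)² = (2*18 - 474)² = (36 - 474)² = (-438)² = 191844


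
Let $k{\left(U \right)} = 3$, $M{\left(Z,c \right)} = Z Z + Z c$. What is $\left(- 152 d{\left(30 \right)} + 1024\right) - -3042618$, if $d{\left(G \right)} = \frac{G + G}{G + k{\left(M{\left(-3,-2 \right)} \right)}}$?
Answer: $\frac{33477022}{11} \approx 3.0434 \cdot 10^{6}$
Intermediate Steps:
$M{\left(Z,c \right)} = Z^{2} + Z c$
$d{\left(G \right)} = \frac{2 G}{3 + G}$ ($d{\left(G \right)} = \frac{G + G}{G + 3} = \frac{2 G}{3 + G}$)
$\left(- 152 d{\left(30 \right)} + 1024\right) - -3042618 = \left(- 152 \cdot 2 \cdot 30 \frac{1}{3 + 30} + 1024\right) - -3042618 = \left(- 152 \cdot 2 \cdot 30 \cdot \frac{1}{33} + 1024\right) + 3042618 = \left(\left(-152\right) \frac{20}{11} + 1024\right) + 3042618 = \left(- \frac{3040}{11} + 1024\right) + 3042618 = \frac{8224}{11} + 3042618 = \frac{33477022}{11}$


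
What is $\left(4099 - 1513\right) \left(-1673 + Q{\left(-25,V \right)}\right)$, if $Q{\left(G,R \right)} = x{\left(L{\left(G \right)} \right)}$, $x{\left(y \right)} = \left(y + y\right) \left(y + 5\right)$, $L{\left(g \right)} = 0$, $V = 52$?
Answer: $-4326378$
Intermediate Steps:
$x{\left(y \right)} = 2 y \left(5 + y\right)$
$Q{\left(G,R \right)} = 0$ ($Q{\left(G,R \right)} = 2 \cdot 0 \left(5 + 0\right) = 2 \cdot 0 \cdot 5 = 0$)
$\left(4099 - 1513\right) \left(-1673 + Q{\left(-25,V \right)}\right) = \left(4099 - 1513\right) \left(-1673 + 0\right) = 2586 \left(-1673\right) = -4326378$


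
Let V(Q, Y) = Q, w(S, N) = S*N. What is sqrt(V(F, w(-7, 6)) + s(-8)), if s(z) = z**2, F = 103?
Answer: sqrt(167) ≈ 12.923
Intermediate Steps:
w(S, N) = N*S
sqrt(V(F, w(-7, 6)) + s(-8)) = sqrt(103 + (-8)**2) = sqrt(103 + 64) = sqrt(167)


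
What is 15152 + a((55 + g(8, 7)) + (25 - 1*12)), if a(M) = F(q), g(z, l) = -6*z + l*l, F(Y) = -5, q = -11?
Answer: 15147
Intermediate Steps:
g(z, l) = l² - 6*z (g(z, l) = -6*z + l² = l² - 6*z)
a(M) = -5
15152 + a((55 + g(8, 7)) + (25 - 1*12)) = 15152 - 5 = 15147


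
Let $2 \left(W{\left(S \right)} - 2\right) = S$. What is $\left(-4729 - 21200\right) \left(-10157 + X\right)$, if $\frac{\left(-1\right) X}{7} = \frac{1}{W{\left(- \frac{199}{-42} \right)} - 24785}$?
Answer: $\frac{548204825615517}{2081573} \approx 2.6336 \cdot 10^{8}$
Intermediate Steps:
$W{\left(S \right)} = 2 + \frac{S}{2}$
$X = \frac{588}{2081573}$ ($X = - \frac{7}{\left(2 + \frac{\left(-199\right) \frac{1}{-42}}{2}\right) - 24785} = - \frac{7}{\left(2 + \frac{\left(-199\right) \left(- \frac{1}{42}\right)}{2}\right) - 24785} = - \frac{7}{\left(2 + \frac{1}{2} \cdot \frac{199}{42}\right) - 24785} = - \frac{7}{\left(2 + \frac{199}{84}\right) - 24785} = - \frac{7}{\frac{367}{84} - 24785} = - \frac{7}{- \frac{2081573}{84}} = \left(-7\right) \left(- \frac{84}{2081573}\right) = \frac{588}{2081573} \approx 0.00028248$)
$\left(-4729 - 21200\right) \left(-10157 + X\right) = \left(-4729 - 21200\right) \left(-10157 + \frac{588}{2081573}\right) = \left(-4729 - 21200\right) \left(- \frac{21142536373}{2081573}\right) = \left(-25929\right) \left(- \frac{21142536373}{2081573}\right) = \frac{548204825615517}{2081573}$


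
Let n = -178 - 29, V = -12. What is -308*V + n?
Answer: 3489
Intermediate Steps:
n = -207
-308*V + n = -308*(-12) - 207 = 3696 - 207 = 3489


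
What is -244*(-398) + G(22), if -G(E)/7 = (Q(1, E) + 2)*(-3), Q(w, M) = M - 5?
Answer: 97511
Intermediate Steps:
Q(w, M) = -5 + M
G(E) = -63 + 21*E (G(E) = -7*((-5 + E) + 2)*(-3) = -7*(-3 + E)*(-3) = -7*(9 - 3*E) = -63 + 21*E)
-244*(-398) + G(22) = -244*(-398) + (-63 + 21*22) = 97112 + (-63 + 462) = 97112 + 399 = 97511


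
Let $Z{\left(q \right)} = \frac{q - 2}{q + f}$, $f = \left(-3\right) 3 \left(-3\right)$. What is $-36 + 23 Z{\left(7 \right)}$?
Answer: $- \frac{1109}{34} \approx -32.618$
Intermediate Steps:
$f = 27$ ($f = \left(-9\right) \left(-3\right) = 27$)
$Z{\left(q \right)} = \frac{-2 + q}{27 + q}$ ($Z{\left(q \right)} = \frac{q - 2}{q + 27} = \frac{-2 + q}{27 + q}$)
$-36 + 23 Z{\left(7 \right)} = -36 + 23 \frac{-2 + 7}{27 + 7} = -36 + 23 \cdot \frac{1}{34} \cdot 5 = -36 + 23 \cdot \frac{5}{34} = -36 + \frac{115}{34} = - \frac{1109}{34}$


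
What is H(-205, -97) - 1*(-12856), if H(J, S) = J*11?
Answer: 10601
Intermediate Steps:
H(J, S) = 11*J
H(-205, -97) - 1*(-12856) = 11*(-205) - 1*(-12856) = -2255 + 12856 = 10601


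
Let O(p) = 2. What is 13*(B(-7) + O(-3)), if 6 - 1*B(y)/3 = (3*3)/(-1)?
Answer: 611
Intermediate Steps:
B(y) = 45 (B(y) = 18 - 3*3*3/(-1) = 18 - 27*(-1) = 18 - 3*(-9) = 18 + 27 = 45)
13*(B(-7) + O(-3)) = 13*(45 + 2) = 13*47 = 611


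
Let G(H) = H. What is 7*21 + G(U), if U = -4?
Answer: 143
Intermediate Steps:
7*21 + G(U) = 7*21 - 4 = 147 - 4 = 143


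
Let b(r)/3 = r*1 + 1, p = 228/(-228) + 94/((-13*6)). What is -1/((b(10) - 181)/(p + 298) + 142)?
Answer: -2884/408085 ≈ -0.0070672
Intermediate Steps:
p = -86/39 (p = 228*(-1/228) + 94/(-78) = -1 + 94*(-1/78) = -1 - 47/39 = -86/39 ≈ -2.2051)
b(r) = 3 + 3*r (b(r) = 3*(r*1 + 1) = 3*(r + 1) = 3*(1 + r) = 3 + 3*r)
-1/((b(10) - 181)/(p + 298) + 142) = -1/(((3 + 3*10) - 181)/(-86/39 + 298) + 142) = -1/(((3 + 30) - 181)/(11536/39) + 142) = -1/((33 - 181)*(39/11536) + 142) = -1/(-148*39/11536 + 142) = -1/(-1443/2884 + 142) = -1/408085/2884 = -1*2884/408085 = -2884/408085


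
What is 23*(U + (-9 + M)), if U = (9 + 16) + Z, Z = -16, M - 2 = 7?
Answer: 207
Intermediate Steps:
M = 9 (M = 2 + 7 = 9)
U = 9 (U = (9 + 16) - 16 = 25 - 16 = 9)
23*(U + (-9 + M)) = 23*(9 + (-9 + 9)) = 23*(9 + 0) = 23*9 = 207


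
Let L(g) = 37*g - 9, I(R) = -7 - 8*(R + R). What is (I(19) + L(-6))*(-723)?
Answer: 391866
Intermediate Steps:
I(R) = -7 - 16*R (I(R) = -7 - 8*2*R = -7 - 16*R)
L(g) = -9 + 37*g
(I(19) + L(-6))*(-723) = ((-7 - 16*19) + (-9 + 37*(-6)))*(-723) = ((-7 - 304) + (-9 - 222))*(-723) = (-311 - 231)*(-723) = -542*(-723) = 391866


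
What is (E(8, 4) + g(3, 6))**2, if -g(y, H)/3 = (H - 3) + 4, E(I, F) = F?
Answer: 289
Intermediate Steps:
g(y, H) = -3 - 3*H (g(y, H) = -3*((H - 3) + 4) = -3*((-3 + H) + 4) = -3*(1 + H) = -3 - 3*H)
(E(8, 4) + g(3, 6))**2 = (4 + (-3 - 3*6))**2 = (4 + (-3 - 18))**2 = (4 - 21)**2 = (-17)**2 = 289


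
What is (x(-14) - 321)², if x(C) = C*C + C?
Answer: 19321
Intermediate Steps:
x(C) = C + C² (x(C) = C² + C = C + C²)
(x(-14) - 321)² = (-14*(1 - 14) - 321)² = (-14*(-13) - 321)² = (182 - 321)² = (-139)² = 19321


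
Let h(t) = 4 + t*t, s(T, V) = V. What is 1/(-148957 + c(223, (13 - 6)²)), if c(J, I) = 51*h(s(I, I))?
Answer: -1/26302 ≈ -3.8020e-5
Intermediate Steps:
h(t) = 4 + t²
c(J, I) = 204 + 51*I² (c(J, I) = 51*(4 + I²) = 204 + 51*I²)
1/(-148957 + c(223, (13 - 6)²)) = 1/(-148957 + (204 + 51*((13 - 6)²)²)) = 1/(-148957 + (204 + 51*(7²)²)) = 1/(-148957 + (204 + 51*49²)) = 1/(-148957 + (204 + 51*2401)) = 1/(-148957 + (204 + 122451)) = 1/(-148957 + 122655) = 1/(-26302) = -1/26302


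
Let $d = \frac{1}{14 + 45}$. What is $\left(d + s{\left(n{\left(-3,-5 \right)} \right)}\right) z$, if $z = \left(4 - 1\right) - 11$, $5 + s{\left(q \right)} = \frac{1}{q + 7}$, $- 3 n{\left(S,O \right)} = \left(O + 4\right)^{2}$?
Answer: $\frac{11406}{295} \approx 38.664$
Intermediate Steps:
$n{\left(S,O \right)} = - \frac{\left(4 + O\right)^{2}}{3}$ ($n{\left(S,O \right)} = - \frac{\left(O + 4\right)^{2}}{3} = - \frac{\left(4 + O\right)^{2}}{3}$)
$s{\left(q \right)} = -5 + \frac{1}{7 + q}$ ($s{\left(q \right)} = -5 + \frac{1}{q + 7} = -5 + \frac{1}{7 + q}$)
$z = -8$ ($z = 3 - 11 = -8$)
$d = \frac{1}{59} \approx 0.016949$
$\left(d + s{\left(n{\left(-3,-5 \right)} \right)}\right) z = \left(\frac{1}{59} + \frac{-34 - 5 \left(- \frac{\left(4 - 5\right)^{2}}{3}\right)}{7 - \frac{\left(4 - 5\right)^{2}}{3}}\right) \left(-8\right) = \left(\frac{1}{59} + \frac{-34 - 5 \left(- \frac{\left(-1\right)^{2}}{3}\right)}{7 - \frac{\left(-1\right)^{2}}{3}}\right) \left(-8\right) = \left(\frac{1}{59} + \frac{-34 - 5 \left(\left(- \frac{1}{3}\right) 1\right)}{7 - \frac{1}{3}}\right) \left(-8\right) = \left(\frac{1}{59} + \frac{-34 - - \frac{5}{3}}{7 - \frac{1}{3}}\right) \left(-8\right) = \left(\frac{1}{59} + \frac{-34 + \frac{5}{3}}{\frac{20}{3}}\right) \left(-8\right) = \left(\frac{1}{59} + \frac{3}{20} \left(- \frac{97}{3}\right)\right) \left(-8\right) = \left(\frac{1}{59} - \frac{97}{20}\right) \left(-8\right) = \left(- \frac{5703}{1180}\right) \left(-8\right) = \frac{11406}{295}$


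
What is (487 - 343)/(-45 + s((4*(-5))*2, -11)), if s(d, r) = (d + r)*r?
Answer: 12/43 ≈ 0.27907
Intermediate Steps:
s(d, r) = r*(d + r)
(487 - 343)/(-45 + s((4*(-5))*2, -11)) = (487 - 343)/(-45 - 11*((4*(-5))*2 - 11)) = 144/(-45 - 11*(-20*2 - 11)) = 144/(-45 - 11*(-40 - 11)) = 144/(-45 - 11*(-51)) = 144/(-45 + 561) = 144/516 = 144*(1/516) = 12/43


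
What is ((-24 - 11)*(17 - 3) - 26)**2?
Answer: 266256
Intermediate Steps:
((-24 - 11)*(17 - 3) - 26)**2 = (-35*14 - 26)**2 = (-490 - 26)**2 = (-516)**2 = 266256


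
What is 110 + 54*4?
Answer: 326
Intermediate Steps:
110 + 54*4 = 110 + 216 = 326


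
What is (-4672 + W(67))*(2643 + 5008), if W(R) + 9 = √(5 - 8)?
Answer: -35814331 + 7651*I*√3 ≈ -3.5814e+7 + 13252.0*I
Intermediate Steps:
W(R) = -9 + I*√3 (W(R) = -9 + √(5 - 8) = -9 + √(-3) = -9 + I*√3)
(-4672 + W(67))*(2643 + 5008) = (-4672 + (-9 + I*√3))*(2643 + 5008) = (-4681 + I*√3)*7651 = -35814331 + 7651*I*√3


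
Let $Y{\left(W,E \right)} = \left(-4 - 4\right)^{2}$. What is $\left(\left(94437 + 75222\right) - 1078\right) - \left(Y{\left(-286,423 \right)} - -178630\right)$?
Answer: $-10113$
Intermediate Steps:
$Y{\left(W,E \right)} = 64$ ($Y{\left(W,E \right)} = \left(-8\right)^{2} = 64$)
$\left(\left(94437 + 75222\right) - 1078\right) - \left(Y{\left(-286,423 \right)} - -178630\right) = \left(\left(94437 + 75222\right) - 1078\right) - \left(64 - -178630\right) = \left(169659 - 1078\right) - \left(64 + 178630\right) = 168581 - 178694 = -10113$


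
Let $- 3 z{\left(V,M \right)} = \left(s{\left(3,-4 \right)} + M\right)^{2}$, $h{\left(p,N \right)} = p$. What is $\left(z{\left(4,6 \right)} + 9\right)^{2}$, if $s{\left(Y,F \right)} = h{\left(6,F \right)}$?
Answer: $1521$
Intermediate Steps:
$s{\left(Y,F \right)} = 6$
$z{\left(V,M \right)} = - \frac{\left(6 + M\right)^{2}}{3}$
$\left(z{\left(4,6 \right)} + 9\right)^{2} = \left(- \frac{\left(6 + 6\right)^{2}}{3} + 9\right)^{2} = \left(- \frac{12^{2}}{3} + 9\right)^{2} = \left(\left(- \frac{1}{3}\right) 144 + 9\right)^{2} = \left(-48 + 9\right)^{2} = \left(-39\right)^{2} = 1521$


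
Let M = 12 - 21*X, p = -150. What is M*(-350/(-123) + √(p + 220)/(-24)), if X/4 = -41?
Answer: 403200/41 - 144*√70 ≈ 8629.4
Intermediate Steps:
X = -164 (X = 4*(-41) = -164)
M = 3456 (M = 12 - 21*(-164) = 12 + 3444 = 3456)
M*(-350/(-123) + √(p + 220)/(-24)) = 3456*(-350/(-123) + √(-150 + 220)/(-24)) = 3456*(-350*(-1/123) + √70*(-1/24)) = 3456*(350/123 - √70/24) = 403200/41 - 144*√70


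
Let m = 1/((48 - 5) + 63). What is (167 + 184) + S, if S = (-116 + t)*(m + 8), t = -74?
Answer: -62052/53 ≈ -1170.8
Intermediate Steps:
m = 1/106 (m = 1/(43 + 63) = 1/106 ≈ 0.0094340)
S = -80655/53 (S = (-116 - 74)*(1/106 + 8) = -190*849/106 = -80655/53 ≈ -1521.8)
(167 + 184) + S = (167 + 184) - 80655/53 = 351 - 80655/53 = -62052/53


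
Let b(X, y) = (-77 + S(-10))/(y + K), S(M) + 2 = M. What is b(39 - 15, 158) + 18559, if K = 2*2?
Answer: 3006469/162 ≈ 18558.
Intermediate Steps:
S(M) = -2 + M
K = 4
b(X, y) = -89/(4 + y) (b(X, y) = (-77 + (-2 - 10))/(y + 4) = (-77 - 12)/(4 + y) = -89/(4 + y))
b(39 - 15, 158) + 18559 = -89/(4 + 158) + 18559 = -89/162 + 18559 = 3006469/162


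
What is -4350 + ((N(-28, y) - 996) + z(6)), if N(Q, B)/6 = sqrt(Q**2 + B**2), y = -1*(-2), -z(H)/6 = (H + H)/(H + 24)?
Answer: -26742/5 + 12*sqrt(197) ≈ -5180.0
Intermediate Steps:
z(H) = -12*H/(24 + H) (z(H) = -6*(H + H)/(H + 24) = -6*2*H/(24 + H) = -12*H/(24 + H))
y = 2
N(Q, B) = 6*sqrt(B**2 + Q**2) (N(Q, B) = 6*sqrt(Q**2 + B**2) = 6*sqrt(B**2 + Q**2))
-4350 + ((N(-28, y) - 996) + z(6)) = -4350 + ((6*sqrt(2**2 + (-28)**2) - 996) - 12*6/(24 + 6)) = -4350 + ((6*sqrt(4 + 784) - 996) - 12*6/30) = -4350 + ((6*sqrt(788) - 996) - 12*6*1/30) = -4350 + ((6*(2*sqrt(197)) - 996) - 12/5) = -4350 + ((12*sqrt(197) - 996) - 12/5) = -4350 + ((-996 + 12*sqrt(197)) - 12/5) = -4350 + (-4992/5 + 12*sqrt(197)) = -26742/5 + 12*sqrt(197)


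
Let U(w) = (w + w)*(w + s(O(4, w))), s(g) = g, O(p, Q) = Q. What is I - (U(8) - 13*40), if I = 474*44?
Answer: 21120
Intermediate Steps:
I = 20856
U(w) = 4*w² (U(w) = (w + w)*(w + w) = (2*w)*(2*w) = 4*w²)
I - (U(8) - 13*40) = 20856 - (4*8² - 13*40) = 20856 - (4*64 - 520) = 20856 - (256 - 520) = 20856 - 1*(-264) = 20856 + 264 = 21120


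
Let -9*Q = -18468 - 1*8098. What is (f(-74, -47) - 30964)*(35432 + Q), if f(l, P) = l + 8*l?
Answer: -10926710020/9 ≈ -1.2141e+9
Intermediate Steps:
Q = 26566/9 (Q = -(-18468 - 1*8098)/9 = -(-18468 - 8098)/9 = -⅑*(-26566) = 26566/9 ≈ 2951.8)
f(l, P) = 9*l
(f(-74, -47) - 30964)*(35432 + Q) = (9*(-74) - 30964)*(35432 + 26566/9) = (-666 - 30964)*(345454/9) = -31630*345454/9 = -10926710020/9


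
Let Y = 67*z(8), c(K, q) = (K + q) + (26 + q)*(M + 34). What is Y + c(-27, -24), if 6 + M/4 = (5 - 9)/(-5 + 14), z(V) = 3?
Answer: 1498/9 ≈ 166.44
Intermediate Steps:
M = -232/9 (M = -24 + 4*((5 - 9)/(-5 + 14)) = -24 + 4*(-4/9) = -24 - 16/9 = -232/9 ≈ -25.778)
c(K, q) = 1924/9 + K + 83*q/9 (c(K, q) = (K + q) + (26 + q)*(-232/9 + 34) = (K + q) + (26 + q)*(74/9) = (K + q) + (1924/9 + 74*q/9) = 1924/9 + K + 83*q/9)
Y = 201 (Y = 67*3 = 201)
Y + c(-27, -24) = 201 + (1924/9 - 27 + (83/9)*(-24)) = 201 + (1924/9 - 27 - 664/3) = 201 - 311/9 = 1498/9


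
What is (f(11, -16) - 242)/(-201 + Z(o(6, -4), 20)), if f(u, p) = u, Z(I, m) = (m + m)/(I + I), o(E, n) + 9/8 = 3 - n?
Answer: 10857/9287 ≈ 1.1691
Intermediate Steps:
o(E, n) = 15/8 - n (o(E, n) = -9/8 + (3 - n) = 15/8 - n)
Z(I, m) = m/I (Z(I, m) = (2*m)/((2*I)) = (2*m)*(1/(2*I)) = m/I)
(f(11, -16) - 242)/(-201 + Z(o(6, -4), 20)) = (11 - 242)/(-201 + 20/(15/8 - 1*(-4))) = -231/(-201 + 20/(15/8 + 4)) = -231/(-201 + 20/(47/8)) = -231/(-201 + 20*(8/47)) = -231/(-201 + 160/47) = -231/(-9287/47) = -231*(-47/9287) = 10857/9287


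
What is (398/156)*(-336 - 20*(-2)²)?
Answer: -3184/3 ≈ -1061.3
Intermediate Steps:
(398/156)*(-336 - 20*(-2)²) = (398*(1/156))*(-336 - 20*4) = 199*(-336 - 80)/78 = (199/78)*(-416) = -3184/3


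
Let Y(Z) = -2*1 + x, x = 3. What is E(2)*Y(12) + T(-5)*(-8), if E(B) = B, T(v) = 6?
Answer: -46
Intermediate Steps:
Y(Z) = 1 (Y(Z) = -2*1 + 3 = -2 + 3 = 1)
E(2)*Y(12) + T(-5)*(-8) = 2*1 + 6*(-8) = 2 - 48 = -46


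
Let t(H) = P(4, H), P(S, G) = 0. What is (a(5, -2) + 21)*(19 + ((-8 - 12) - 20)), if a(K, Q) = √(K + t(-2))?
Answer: -441 - 21*√5 ≈ -487.96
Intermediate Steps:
t(H) = 0
a(K, Q) = √K (a(K, Q) = √(K + 0) = √K)
(a(5, -2) + 21)*(19 + ((-8 - 12) - 20)) = (√5 + 21)*(19 + ((-8 - 12) - 20)) = (21 + √5)*(19 + (-20 - 20)) = (21 + √5)*(19 - 40) = (21 + √5)*(-21) = -441 - 21*√5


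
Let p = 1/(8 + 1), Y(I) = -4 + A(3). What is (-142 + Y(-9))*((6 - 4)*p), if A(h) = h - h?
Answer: -292/9 ≈ -32.444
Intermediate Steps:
A(h) = 0
Y(I) = -4 (Y(I) = -4 + 0 = -4)
p = ⅑ (p = 1/9 = ⅑ ≈ 0.11111)
(-142 + Y(-9))*((6 - 4)*p) = (-142 - 4)*((6 - 4)*(⅑)) = -292/9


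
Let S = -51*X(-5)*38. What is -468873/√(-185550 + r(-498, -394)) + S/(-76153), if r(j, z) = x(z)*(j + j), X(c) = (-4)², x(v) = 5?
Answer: 31008/76153 + 156291*I*√21170/21170 ≈ 0.40718 + 1074.2*I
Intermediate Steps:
X(c) = 16
r(j, z) = 10*j (r(j, z) = 5*(j + j) = 5*(2*j) = 10*j)
S = -31008 (S = -51*16*38 = -816*38 = -31008)
-468873/√(-185550 + r(-498, -394)) + S/(-76153) = -468873/√(-185550 + 10*(-498)) - 31008/(-76153) = -468873/√(-185550 - 4980) - 31008*(-1/76153) = -468873*(-I*√21170/63510) + 31008/76153 = -(-156291)*I*√21170/21170 + 31008/76153 = 156291*I*√21170/21170 + 31008/76153 = 31008/76153 + 156291*I*√21170/21170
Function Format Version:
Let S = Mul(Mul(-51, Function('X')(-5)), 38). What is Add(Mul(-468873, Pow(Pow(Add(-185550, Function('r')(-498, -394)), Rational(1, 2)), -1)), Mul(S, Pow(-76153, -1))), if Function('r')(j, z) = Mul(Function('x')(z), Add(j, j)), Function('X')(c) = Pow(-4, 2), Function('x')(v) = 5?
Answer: Add(Rational(31008, 76153), Mul(Rational(156291, 21170), I, Pow(21170, Rational(1, 2)))) ≈ Add(0.40718, Mul(1074.2, I))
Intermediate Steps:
Function('X')(c) = 16
Function('r')(j, z) = Mul(10, j) (Function('r')(j, z) = Mul(5, Add(j, j)) = Mul(5, Mul(2, j)) = Mul(10, j))
S = -31008 (S = Mul(Mul(-51, 16), 38) = Mul(-816, 38) = -31008)
Add(Mul(-468873, Pow(Pow(Add(-185550, Function('r')(-498, -394)), Rational(1, 2)), -1)), Mul(S, Pow(-76153, -1))) = Add(Mul(-468873, Pow(Pow(Add(-185550, Mul(10, -498)), Rational(1, 2)), -1)), Mul(-31008, Pow(-76153, -1))) = Add(Mul(-468873, Pow(Pow(Add(-185550, -4980), Rational(1, 2)), -1)), Mul(-31008, Rational(-1, 76153))) = Add(Mul(-468873, Pow(Pow(-190530, Rational(1, 2)), -1)), Rational(31008, 76153)) = Add(Mul(-468873, Pow(Mul(3, I, Pow(21170, Rational(1, 2))), -1)), Rational(31008, 76153)) = Add(Mul(-468873, Mul(Rational(-1, 63510), I, Pow(21170, Rational(1, 2)))), Rational(31008, 76153)) = Add(Mul(Rational(156291, 21170), I, Pow(21170, Rational(1, 2))), Rational(31008, 76153)) = Add(Rational(31008, 76153), Mul(Rational(156291, 21170), I, Pow(21170, Rational(1, 2))))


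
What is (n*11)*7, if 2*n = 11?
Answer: 847/2 ≈ 423.50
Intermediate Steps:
n = 11/2 (n = (1/2)*11 = 11/2 ≈ 5.5000)
(n*11)*7 = ((11/2)*11)*7 = (121/2)*7 = 847/2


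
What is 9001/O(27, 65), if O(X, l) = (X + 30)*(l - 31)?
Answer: 9001/1938 ≈ 4.6445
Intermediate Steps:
O(X, l) = (-31 + l)*(30 + X) (O(X, l) = (30 + X)*(-31 + l) = (-31 + l)*(30 + X))
9001/O(27, 65) = 9001/(-930 - 31*27 + 30*65 + 27*65) = 9001/(-930 - 837 + 1950 + 1755) = 9001/1938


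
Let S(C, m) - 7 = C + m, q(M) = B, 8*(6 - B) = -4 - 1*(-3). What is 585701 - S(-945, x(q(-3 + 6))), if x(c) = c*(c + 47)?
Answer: 37524071/64 ≈ 5.8631e+5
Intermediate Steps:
B = 49/8 (B = 6 - (-4 - 1*(-3))/8 = 6 - (-4 + 3)/8 = 6 - ⅛*(-1) = 6 + ⅛ = 49/8 ≈ 6.1250)
q(M) = 49/8
x(c) = c*(47 + c)
S(C, m) = 7 + C + m (S(C, m) = 7 + (C + m) = 7 + C + m)
585701 - S(-945, x(q(-3 + 6))) = 585701 - (7 - 945 + 49*(47 + 49/8)/8) = 585701 - (7 - 945 + (49/8)*(425/8)) = 585701 - (7 - 945 + 20825/64) = 585701 - 1*(-39207/64) = 585701 + 39207/64 = 37524071/64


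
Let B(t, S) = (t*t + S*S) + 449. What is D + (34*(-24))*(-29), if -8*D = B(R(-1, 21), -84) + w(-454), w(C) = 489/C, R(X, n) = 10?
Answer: 82495467/3632 ≈ 22714.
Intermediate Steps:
B(t, S) = 449 + S² + t² (B(t, S) = (t² + S²) + 449 = (S² + t²) + 449 = 449 + S² + t²)
D = -3452181/3632 (D = -((449 + (-84)² + 10²) + 489/(-454))/8 = -((449 + 7056 + 100) + 489*(-1/454))/8 = -(7605 - 489/454)/8 = -⅛*3452181/454 = -3452181/3632 ≈ -950.49)
D + (34*(-24))*(-29) = -3452181/3632 + (34*(-24))*(-29) = -3452181/3632 - 816*(-29) = -3452181/3632 + 23664 = 82495467/3632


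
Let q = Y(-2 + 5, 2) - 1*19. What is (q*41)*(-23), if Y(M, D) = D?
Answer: 16031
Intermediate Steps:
q = -17 (q = 2 - 1*19 = 2 - 19 = -17)
(q*41)*(-23) = -17*41*(-23) = -697*(-23) = 16031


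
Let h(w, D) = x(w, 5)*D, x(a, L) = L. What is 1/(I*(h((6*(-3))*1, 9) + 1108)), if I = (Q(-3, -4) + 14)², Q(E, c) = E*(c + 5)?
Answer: 1/139513 ≈ 7.1678e-6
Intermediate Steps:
Q(E, c) = E*(5 + c)
h(w, D) = 5*D
I = 121 (I = (-3*(5 - 4) + 14)² = (-3*1 + 14)² = (-3 + 14)² = 11² = 121)
1/(I*(h((6*(-3))*1, 9) + 1108)) = 1/(121*(5*9 + 1108)) = 1/(121*(45 + 1108)) = 1/(121*1153) = 1/139513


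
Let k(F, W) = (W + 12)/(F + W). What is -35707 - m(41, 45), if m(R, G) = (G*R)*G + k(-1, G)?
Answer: -5224265/44 ≈ -1.1873e+5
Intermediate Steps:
k(F, W) = (12 + W)/(F + W)
m(R, G) = R*G² + (12 + G)/(-1 + G) (m(R, G) = (G*R)*G + (12 + G)/(-1 + G) = R*G² + (12 + G)/(-1 + G))
-35707 - m(41, 45) = -35707 - (12 + 45 + 41*45²*(-1 + 45))/(-1 + 45) = -35707 - (12 + 45 + 41*2025*44)/44 = -35707 - (12 + 45 + 3653100)/44 = -35707 - 3653157/44 = -5224265/44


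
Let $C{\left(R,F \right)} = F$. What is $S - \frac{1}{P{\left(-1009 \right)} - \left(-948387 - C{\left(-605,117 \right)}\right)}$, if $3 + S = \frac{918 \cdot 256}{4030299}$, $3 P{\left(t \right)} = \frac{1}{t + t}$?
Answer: $- \frac{7564380285274809}{2571439676352365} \approx -2.9417$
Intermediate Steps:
$P{\left(t \right)} = \frac{1}{6 t}$ ($P{\left(t \right)} = \frac{1}{3 \left(t + t\right)} = \frac{1}{3 \cdot 2 t} = \frac{\frac{1}{2} \frac{1}{t}}{3} = \frac{1}{6 t}$)
$S = - \frac{1317321}{447811}$ ($S = -3 + \frac{918 \cdot 256}{4030299} = -3 + 235008 \cdot \frac{1}{4030299} = -3 + \frac{26112}{447811} = - \frac{1317321}{447811} \approx -2.9417$)
$S - \frac{1}{P{\left(-1009 \right)} - \left(-948387 - C{\left(-605,117 \right)}\right)} = - \frac{1317321}{447811} - \frac{1}{\frac{1}{6 \left(-1009\right)} + \left(\left(1435246 + 117\right) - 486859\right)} = - \frac{1317321}{447811} - \frac{1}{\frac{1}{6} \left(- \frac{1}{1009}\right) + \left(1435363 - 486859\right)} = - \frac{1317321}{447811} - \frac{1}{- \frac{1}{6054} + 948504} = - \frac{1317321}{447811} - \frac{1}{\frac{5742243215}{6054}} = - \frac{1317321}{447811} - \frac{6054}{5742243215} = - \frac{7564380285274809}{2571439676352365}$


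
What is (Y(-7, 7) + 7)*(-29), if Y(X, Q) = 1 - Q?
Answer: -29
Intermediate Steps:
(Y(-7, 7) + 7)*(-29) = ((1 - 1*7) + 7)*(-29) = ((1 - 7) + 7)*(-29) = (-6 + 7)*(-29) = 1*(-29) = -29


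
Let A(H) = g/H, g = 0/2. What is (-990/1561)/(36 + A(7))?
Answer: -55/3122 ≈ -0.017617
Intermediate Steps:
g = 0 (g = 0*(1/2) = 0)
A(H) = 0 (A(H) = 0/H = 0)
(-990/1561)/(36 + A(7)) = (-990/1561)/(36 + 0) = (-990*1/1561)/36 = (1/36)*(-990/1561) = -55/3122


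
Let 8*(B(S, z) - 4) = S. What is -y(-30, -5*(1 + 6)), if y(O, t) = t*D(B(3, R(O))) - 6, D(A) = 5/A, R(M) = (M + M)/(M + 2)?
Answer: 46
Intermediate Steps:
R(M) = 2*M/(2 + M) (R(M) = (2*M)/(2 + M) = 2*M/(2 + M))
B(S, z) = 4 + S/8
y(O, t) = -6 + 8*t/7 (y(O, t) = t*(5/(4 + (⅛)*3)) - 6 = t*(5/(4 + 3/8)) - 6 = t*(5/(35/8)) - 6 = t*(5*(8/35)) - 6 = t*(8/7) - 6 = 8*t/7 - 6 = -6 + 8*t/7)
-y(-30, -5*(1 + 6)) = -(-6 + 8*(-5*(1 + 6))/7) = -(-6 + 8*(-5*7)/7) = -(-6 + (8/7)*(-35)) = -(-6 - 40) = -1*(-46) = 46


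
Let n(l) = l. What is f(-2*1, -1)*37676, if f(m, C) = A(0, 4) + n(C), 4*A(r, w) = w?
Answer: 0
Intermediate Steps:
A(r, w) = w/4
f(m, C) = 1 + C (f(m, C) = (1/4)*4 + C = 1 + C)
f(-2*1, -1)*37676 = (1 - 1)*37676 = 0*37676 = 0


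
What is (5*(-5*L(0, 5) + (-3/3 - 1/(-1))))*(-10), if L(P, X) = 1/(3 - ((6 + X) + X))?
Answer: -250/13 ≈ -19.231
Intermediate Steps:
L(P, X) = 1/(-3 - 2*X) (L(P, X) = 1/(3 - (6 + 2*X)) = 1/(3 + (-6 - 2*X)) = 1/(-3 - 2*X))
(5*(-5*L(0, 5) + (-3/3 - 1/(-1))))*(-10) = (5*(-(-5)/(3 + 2*5) + (-3/3 - 1/(-1))))*(-10) = (5*(-(-5)/(3 + 10) + (-3*⅓ - 1*(-1))))*(-10) = (5*(-(-5)/13 + (-1 + 1)))*(-10) = (5*(-(-5)/13 + 0))*(-10) = (5*(-5*(-1/13) + 0))*(-10) = (5*(5/13 + 0))*(-10) = (5*(5/13))*(-10) = (25/13)*(-10) = -250/13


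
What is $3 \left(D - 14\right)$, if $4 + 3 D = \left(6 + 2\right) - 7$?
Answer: $-45$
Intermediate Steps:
$D = -1$ ($D = - \frac{4}{3} + \frac{\left(6 + 2\right) - 7}{3} = - \frac{4}{3} + \frac{8 - 7}{3} = - \frac{4}{3} + \frac{1}{3} \cdot 1 = - \frac{4}{3} + \frac{1}{3} = -1$)
$3 \left(D - 14\right) = 3 \left(-1 - 14\right) = 3 \left(-15\right) = -45$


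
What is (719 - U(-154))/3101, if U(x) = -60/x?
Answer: 55333/238777 ≈ 0.23173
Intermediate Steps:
(719 - U(-154))/3101 = (719 - (-60)/(-154))/3101 = (719 - (-60)*(-1)/154)*(1/3101) = (719 - 1*30/77)*(1/3101) = (719 - 30/77)*(1/3101) = (55333/77)*(1/3101) = 55333/238777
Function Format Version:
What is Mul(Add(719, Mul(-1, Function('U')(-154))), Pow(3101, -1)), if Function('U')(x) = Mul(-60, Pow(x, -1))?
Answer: Rational(55333, 238777) ≈ 0.23173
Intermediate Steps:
Mul(Add(719, Mul(-1, Function('U')(-154))), Pow(3101, -1)) = Mul(Add(719, Mul(-1, Mul(-60, Pow(-154, -1)))), Pow(3101, -1)) = Mul(Add(719, Mul(-1, Mul(-60, Rational(-1, 154)))), Rational(1, 3101)) = Mul(Add(719, Mul(-1, Rational(30, 77))), Rational(1, 3101)) = Mul(Add(719, Rational(-30, 77)), Rational(1, 3101)) = Mul(Rational(55333, 77), Rational(1, 3101)) = Rational(55333, 238777)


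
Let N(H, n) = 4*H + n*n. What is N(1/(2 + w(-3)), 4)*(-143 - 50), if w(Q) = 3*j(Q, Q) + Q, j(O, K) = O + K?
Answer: -57900/19 ≈ -3047.4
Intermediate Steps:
j(O, K) = K + O
w(Q) = 7*Q (w(Q) = 3*(Q + Q) + Q = 3*(2*Q) + Q = 6*Q + Q = 7*Q)
N(H, n) = n² + 4*H (N(H, n) = 4*H + n² = n² + 4*H)
N(1/(2 + w(-3)), 4)*(-143 - 50) = (4² + 4/(2 + 7*(-3)))*(-143 - 50) = (16 + 4/(2 - 21))*(-193) = (16 + 4/(-19))*(-193) = (16 + 4*(-1/19))*(-193) = (16 - 4/19)*(-193) = (300/19)*(-193) = -57900/19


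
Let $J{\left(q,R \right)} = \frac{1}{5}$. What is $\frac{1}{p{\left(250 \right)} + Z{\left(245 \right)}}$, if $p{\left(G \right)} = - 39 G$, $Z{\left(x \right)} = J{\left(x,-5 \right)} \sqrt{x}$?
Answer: $- \frac{48750}{475312451} - \frac{7 \sqrt{5}}{475312451} \approx -0.0001026$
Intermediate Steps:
$J{\left(q,R \right)} = \frac{1}{5}$
$Z{\left(x \right)} = \frac{\sqrt{x}}{5}$
$\frac{1}{p{\left(250 \right)} + Z{\left(245 \right)}} = \frac{1}{\left(-39\right) 250 + \frac{\sqrt{245}}{5}} = \frac{1}{-9750 + \frac{7 \sqrt{5}}{5}}$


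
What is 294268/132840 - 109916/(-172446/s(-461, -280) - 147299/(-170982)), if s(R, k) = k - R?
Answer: 115136036773459771/978316813328130 ≈ 117.69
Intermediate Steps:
294268/132840 - 109916/(-172446/s(-461, -280) - 147299/(-170982)) = 294268/132840 - 109916/(-172446/(-280 - 1*(-461)) - 147299/(-170982)) = 294268*(1/132840) - 109916/(-172446/(-280 + 461) - 147299*(-1/170982)) = 73567/33210 - 109916/(-172446/181 + 147299/170982) = 73567/33210 - 109916/(-29458500853/30947742) = 73567/33210 - 109916*(-30947742/29458500853) = 73567/33210 + 3401652009672/29458500853 = 115136036773459771/978316813328130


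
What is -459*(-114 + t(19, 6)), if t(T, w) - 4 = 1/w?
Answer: 100827/2 ≈ 50414.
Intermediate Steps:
t(T, w) = 4 + 1/w
-459*(-114 + t(19, 6)) = -459*(-114 + (4 + 1/6)) = -459*(-114 + 25/6) = -459*(-659/6) = 100827/2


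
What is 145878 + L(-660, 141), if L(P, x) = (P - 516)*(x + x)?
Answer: -185754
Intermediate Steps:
L(P, x) = 2*x*(-516 + P) (L(P, x) = (-516 + P)*(2*x) = 2*x*(-516 + P))
145878 + L(-660, 141) = 145878 + 2*141*(-516 - 660) = 145878 + 2*141*(-1176) = 145878 - 331632 = -185754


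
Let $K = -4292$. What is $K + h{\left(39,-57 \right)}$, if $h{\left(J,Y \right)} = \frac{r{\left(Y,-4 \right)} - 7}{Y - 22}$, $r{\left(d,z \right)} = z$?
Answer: $- \frac{339057}{79} \approx -4291.9$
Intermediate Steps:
$h{\left(J,Y \right)} = - \frac{11}{-22 + Y}$ ($h{\left(J,Y \right)} = \frac{-4 - 7}{Y - 22} = - \frac{11}{-22 + Y}$)
$K + h{\left(39,-57 \right)} = -4292 - \frac{11}{-22 - 57} = -4292 - \frac{11}{-79} = -4292 - - \frac{11}{79} = -4292 + \frac{11}{79} = - \frac{339057}{79}$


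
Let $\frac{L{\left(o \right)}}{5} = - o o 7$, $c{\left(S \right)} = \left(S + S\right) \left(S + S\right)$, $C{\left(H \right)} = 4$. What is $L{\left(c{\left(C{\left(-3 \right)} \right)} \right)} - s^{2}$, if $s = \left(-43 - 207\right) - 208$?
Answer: $-353124$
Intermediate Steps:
$c{\left(S \right)} = 4 S^{2}$ ($c{\left(S \right)} = 2 S 2 S = 4 S^{2}$)
$L{\left(o \right)} = - 35 o^{2}$ ($L{\left(o \right)} = 5 - o o 7 = 5 - o^{2} \cdot 7 = 5 \left(- 7 o^{2}\right) = - 35 o^{2}$)
$s = -458$ ($s = -250 - 208 = -458$)
$L{\left(c{\left(C{\left(-3 \right)} \right)} \right)} - s^{2} = - 35 \left(4 \cdot 4^{2}\right)^{2} - \left(-458\right)^{2} = - 35 \left(4 \cdot 16\right)^{2} - 209764 = - 35 \cdot 64^{2} - 209764 = \left(-35\right) 4096 - 209764 = -143360 - 209764 = -353124$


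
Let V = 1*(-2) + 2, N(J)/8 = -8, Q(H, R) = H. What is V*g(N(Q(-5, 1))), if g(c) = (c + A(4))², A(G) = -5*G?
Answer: 0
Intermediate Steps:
N(J) = -64 (N(J) = 8*(-8) = -64)
g(c) = (-20 + c)² (g(c) = (c - 5*4)² = (c - 20)² = (-20 + c)²)
V = 0 (V = -2 + 2 = 0)
V*g(N(Q(-5, 1))) = 0*(-20 - 64)² = 0*(-84)² = 0*7056 = 0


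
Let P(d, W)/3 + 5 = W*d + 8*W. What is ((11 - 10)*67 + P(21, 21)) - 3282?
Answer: -1403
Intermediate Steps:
P(d, W) = -15 + 24*W + 3*W*d (P(d, W) = -15 + 3*(W*d + 8*W) = -15 + 3*(8*W + W*d) = -15 + (24*W + 3*W*d) = -15 + 24*W + 3*W*d)
((11 - 10)*67 + P(21, 21)) - 3282 = ((11 - 10)*67 + (-15 + 24*21 + 3*21*21)) - 3282 = (1*67 + (-15 + 504 + 1323)) - 3282 = (67 + 1812) - 3282 = 1879 - 3282 = -1403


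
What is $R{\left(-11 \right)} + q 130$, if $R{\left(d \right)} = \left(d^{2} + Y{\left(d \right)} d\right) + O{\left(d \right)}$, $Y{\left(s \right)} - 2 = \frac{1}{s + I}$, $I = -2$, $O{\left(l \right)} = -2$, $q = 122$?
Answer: $\frac{207452}{13} \approx 15958.0$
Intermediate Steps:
$Y{\left(s \right)} = 2 + \frac{1}{-2 + s}$ ($Y{\left(s \right)} = 2 + \frac{1}{s - 2} = 2 + \frac{1}{-2 + s}$)
$R{\left(d \right)} = -2 + d^{2} + \frac{d \left(-3 + 2 d\right)}{-2 + d}$ ($R{\left(d \right)} = \left(d^{2} + \frac{-3 + 2 d}{-2 + d} d\right) - 2 = \left(d^{2} + \frac{d \left(-3 + 2 d\right)}{-2 + d}\right) - 2 = -2 + d^{2} + \frac{d \left(-3 + 2 d\right)}{-2 + d}$)
$R{\left(-11 \right)} + q 130 = \frac{4 + \left(-11\right)^{3} - -55}{-2 - 11} + 122 \cdot 130 = \frac{4 - 1331 + 55}{-13} + 15860 = \left(- \frac{1}{13}\right) \left(-1272\right) + 15860 = \frac{1272}{13} + 15860 = \frac{207452}{13}$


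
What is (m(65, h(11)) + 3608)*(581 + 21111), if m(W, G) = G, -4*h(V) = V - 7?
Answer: 78243044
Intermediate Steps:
h(V) = 7/4 - V/4 (h(V) = -(V - 7)/4 = -(-7 + V)/4 = 7/4 - V/4)
(m(65, h(11)) + 3608)*(581 + 21111) = ((7/4 - ¼*11) + 3608)*(581 + 21111) = ((7/4 - 11/4) + 3608)*21692 = (-1 + 3608)*21692 = 3607*21692 = 78243044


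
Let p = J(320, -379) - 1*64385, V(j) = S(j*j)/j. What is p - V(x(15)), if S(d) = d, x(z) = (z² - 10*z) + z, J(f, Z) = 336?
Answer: -64139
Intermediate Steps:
x(z) = z² - 9*z
V(j) = j (V(j) = (j*j)/j = j²/j = j)
p = -64049 (p = 336 - 1*64385 = 336 - 64385 = -64049)
p - V(x(15)) = -64049 - 15*(-9 + 15) = -64049 - 15*6 = -64049 - 1*90 = -64049 - 90 = -64139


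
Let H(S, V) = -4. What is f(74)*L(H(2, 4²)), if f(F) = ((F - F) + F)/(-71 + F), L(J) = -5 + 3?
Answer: -148/3 ≈ -49.333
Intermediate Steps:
L(J) = -2
f(F) = F/(-71 + F) (f(F) = (0 + F)/(-71 + F) = F/(-71 + F))
f(74)*L(H(2, 4²)) = (74/(-71 + 74))*(-2) = (74/3)*(-2) = -148/3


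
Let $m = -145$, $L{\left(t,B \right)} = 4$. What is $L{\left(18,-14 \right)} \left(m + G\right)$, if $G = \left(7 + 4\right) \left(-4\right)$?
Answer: $-756$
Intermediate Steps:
$G = -44$ ($G = 11 \left(-4\right) = -44$)
$L{\left(18,-14 \right)} \left(m + G\right) = 4 \left(-145 - 44\right) = 4 \left(-189\right) = -756$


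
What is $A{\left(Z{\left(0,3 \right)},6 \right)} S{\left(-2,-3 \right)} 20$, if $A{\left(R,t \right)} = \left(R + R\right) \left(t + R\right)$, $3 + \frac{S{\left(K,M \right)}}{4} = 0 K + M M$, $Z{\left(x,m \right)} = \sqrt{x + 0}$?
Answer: $0$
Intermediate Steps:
$Z{\left(x,m \right)} = \sqrt{x}$
$S{\left(K,M \right)} = -12 + 4 M^{2}$ ($S{\left(K,M \right)} = -12 + 4 \left(0 K + M M\right) = -12 + 4 \left(0 + M^{2}\right) = -12 + 4 M^{2}$)
$A{\left(R,t \right)} = 2 R \left(R + t\right)$
$A{\left(Z{\left(0,3 \right)},6 \right)} S{\left(-2,-3 \right)} 20 = 2 \sqrt{0} \left(\sqrt{0} + 6\right) \left(-12 + 4 \left(-3\right)^{2}\right) 20 = 2 \cdot 0 \left(0 + 6\right) \left(-12 + 4 \cdot 9\right) 20 = 2 \cdot 0 \cdot 6 \left(-12 + 36\right) 20 = 0 \cdot 24 \cdot 20 = 0 \cdot 20 = 0$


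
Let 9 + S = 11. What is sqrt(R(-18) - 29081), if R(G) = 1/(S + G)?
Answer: I*sqrt(465297)/4 ≈ 170.53*I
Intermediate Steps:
S = 2 (S = -9 + 11 = 2)
R(G) = 1/(2 + G)
sqrt(R(-18) - 29081) = sqrt(1/(2 - 18) - 29081) = sqrt(1/(-16) - 29081) = sqrt(-1/16 - 29081) = sqrt(-465297/16) = I*sqrt(465297)/4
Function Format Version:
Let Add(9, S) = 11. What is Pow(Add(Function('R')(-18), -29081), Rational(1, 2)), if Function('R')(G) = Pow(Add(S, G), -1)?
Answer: Mul(Rational(1, 4), I, Pow(465297, Rational(1, 2))) ≈ Mul(170.53, I)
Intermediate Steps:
S = 2 (S = Add(-9, 11) = 2)
Function('R')(G) = Pow(Add(2, G), -1)
Pow(Add(Function('R')(-18), -29081), Rational(1, 2)) = Pow(Add(Pow(Add(2, -18), -1), -29081), Rational(1, 2)) = Pow(Add(Pow(-16, -1), -29081), Rational(1, 2)) = Pow(Add(Rational(-1, 16), -29081), Rational(1, 2)) = Pow(Rational(-465297, 16), Rational(1, 2)) = Mul(Rational(1, 4), I, Pow(465297, Rational(1, 2)))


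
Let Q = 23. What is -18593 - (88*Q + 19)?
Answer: -20636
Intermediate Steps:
-18593 - (88*Q + 19) = -18593 - (88*23 + 19) = -18593 - (2024 + 19) = -18593 - 1*2043 = -18593 - 2043 = -20636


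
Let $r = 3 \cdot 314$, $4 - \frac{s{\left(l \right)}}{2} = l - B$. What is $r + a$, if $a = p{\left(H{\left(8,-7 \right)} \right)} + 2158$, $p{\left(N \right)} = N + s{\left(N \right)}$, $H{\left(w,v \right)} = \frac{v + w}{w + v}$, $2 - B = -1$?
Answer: $3113$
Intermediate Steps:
$B = 3$ ($B = 2 - -1 = 2 + 1 = 3$)
$s{\left(l \right)} = 14 - 2 l$ ($s{\left(l \right)} = 8 - 2 \left(l - 3\right) = 8 - 2 \left(-3 + l\right) = 8 - \left(-6 + 2 l\right) = 14 - 2 l$)
$r = 942$
$H{\left(w,v \right)} = 1$ ($H{\left(w,v \right)} = \frac{v + w}{v + w} = 1$)
$p{\left(N \right)} = 14 - N$ ($p{\left(N \right)} = N - \left(-14 + 2 N\right) = 14 - N$)
$a = 2171$ ($a = \left(14 - 1\right) + 2158 = 13 + 2158 = 2171$)
$r + a = 942 + 2171 = 3113$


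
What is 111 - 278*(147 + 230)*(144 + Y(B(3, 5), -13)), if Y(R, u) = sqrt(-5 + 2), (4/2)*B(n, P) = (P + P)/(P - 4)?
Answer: -15091953 - 104806*I*sqrt(3) ≈ -1.5092e+7 - 1.8153e+5*I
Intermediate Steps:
B(n, P) = P/(-4 + P) (B(n, P) = ((P + P)/(P - 4))/2 = ((2*P)/(-4 + P))/2 = (2*P/(-4 + P))/2 = P/(-4 + P))
Y(R, u) = I*sqrt(3) (Y(R, u) = sqrt(-3) = I*sqrt(3))
111 - 278*(147 + 230)*(144 + Y(B(3, 5), -13)) = 111 - 278*(147 + 230)*(144 + I*sqrt(3)) = 111 - 104806*(144 + I*sqrt(3)) = 111 - 278*(54288 + 377*I*sqrt(3)) = 111 + (-15092064 - 104806*I*sqrt(3)) = -15091953 - 104806*I*sqrt(3)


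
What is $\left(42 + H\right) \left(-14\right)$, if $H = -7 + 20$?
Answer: $-770$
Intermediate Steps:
$H = 13$
$\left(42 + H\right) \left(-14\right) = \left(42 + 13\right) \left(-14\right) = 55 \left(-14\right) = -770$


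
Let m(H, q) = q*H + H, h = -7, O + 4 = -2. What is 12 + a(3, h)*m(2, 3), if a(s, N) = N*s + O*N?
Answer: 180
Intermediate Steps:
O = -6 (O = -4 - 2 = -6)
a(s, N) = -6*N + N*s (a(s, N) = N*s - 6*N = -6*N + N*s)
m(H, q) = H + H*q (m(H, q) = H*q + H = H + H*q)
12 + a(3, h)*m(2, 3) = 12 + (-7*(-6 + 3))*(2*(1 + 3)) = 12 + (-7*(-3))*(2*4) = 12 + 21*8 = 12 + 168 = 180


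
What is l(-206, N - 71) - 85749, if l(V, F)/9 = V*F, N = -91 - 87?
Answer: 375897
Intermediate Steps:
N = -178
l(V, F) = 9*F*V (l(V, F) = 9*(V*F) = 9*(F*V) = 9*F*V)
l(-206, N - 71) - 85749 = 9*(-178 - 71)*(-206) - 85749 = 9*(-249)*(-206) - 85749 = 461646 - 85749 = 375897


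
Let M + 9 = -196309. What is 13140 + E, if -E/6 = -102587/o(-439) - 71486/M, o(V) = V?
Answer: 505713094080/43091801 ≈ 11736.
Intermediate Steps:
M = -196318 (M = -9 - 196309 = -196318)
E = -60513171060/43091801 (E = -6*(-102587/(-439) - 71486/(-196318)) = -6*(-102587*(-1/439) - 71486*(-1/196318)) = -6*(102587/439 + 35743/98159) = -6*10085528510/43091801 = -60513171060/43091801 ≈ -1404.3)
13140 + E = 13140 - 60513171060/43091801 = 505713094080/43091801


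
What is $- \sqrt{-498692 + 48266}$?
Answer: $- i \sqrt{450426} \approx - 671.14 i$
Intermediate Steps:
$- \sqrt{-498692 + 48266} = - \sqrt{-450426} = - i \sqrt{450426}$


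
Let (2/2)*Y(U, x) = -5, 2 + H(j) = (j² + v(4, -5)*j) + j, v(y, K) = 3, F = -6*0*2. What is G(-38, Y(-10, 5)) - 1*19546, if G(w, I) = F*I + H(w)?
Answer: -18256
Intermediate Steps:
F = 0 (F = 0*2 = 0)
H(j) = -2 + j² + 4*j (H(j) = -2 + ((j² + 3*j) + j) = -2 + (j² + 4*j) = -2 + j² + 4*j)
Y(U, x) = -5
G(w, I) = -2 + w² + 4*w (G(w, I) = 0*I + (-2 + w² + 4*w) = 0 + (-2 + w² + 4*w) = -2 + w² + 4*w)
G(-38, Y(-10, 5)) - 1*19546 = (-2 + (-38)² + 4*(-38)) - 1*19546 = (-2 + 1444 - 152) - 19546 = 1290 - 19546 = -18256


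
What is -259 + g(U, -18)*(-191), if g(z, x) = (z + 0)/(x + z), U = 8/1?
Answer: -531/5 ≈ -106.20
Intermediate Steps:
U = 8 (U = 8*1 = 8)
g(z, x) = z/(x + z)
-259 + g(U, -18)*(-191) = -259 + (8/(-18 + 8))*(-191) = -259 + (8/(-10))*(-191) = -259 + (8*(-⅒))*(-191) = -259 - ⅘*(-191) = -259 + 764/5 = -531/5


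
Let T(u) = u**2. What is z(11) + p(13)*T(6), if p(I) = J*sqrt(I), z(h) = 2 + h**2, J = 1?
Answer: 123 + 36*sqrt(13) ≈ 252.80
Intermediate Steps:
p(I) = sqrt(I) (p(I) = 1*sqrt(I) = sqrt(I))
z(11) + p(13)*T(6) = (2 + 11**2) + sqrt(13)*6**2 = (2 + 121) + sqrt(13)*36 = 123 + 36*sqrt(13)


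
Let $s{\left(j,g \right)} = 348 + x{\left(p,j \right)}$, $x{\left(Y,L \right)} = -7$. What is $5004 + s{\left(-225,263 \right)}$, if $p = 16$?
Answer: $5345$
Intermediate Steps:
$s{\left(j,g \right)} = 341$ ($s{\left(j,g \right)} = 348 - 7 = 341$)
$5004 + s{\left(-225,263 \right)} = 5004 + 341 = 5345$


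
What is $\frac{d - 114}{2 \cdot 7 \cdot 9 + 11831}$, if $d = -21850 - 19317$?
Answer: $- \frac{41281}{11957} \approx -3.4525$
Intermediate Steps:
$d = -41167$ ($d = -21850 - 19317 = -41167$)
$\frac{d - 114}{2 \cdot 7 \cdot 9 + 11831} = \frac{-41167 - 114}{2 \cdot 7 \cdot 9 + 11831} = - \frac{41281}{14 \cdot 9 + 11831} = - \frac{41281}{126 + 11831} = - \frac{41281}{11957}$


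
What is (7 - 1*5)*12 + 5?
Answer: 29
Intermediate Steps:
(7 - 1*5)*12 + 5 = (7 - 5)*12 + 5 = 2*12 + 5 = 24 + 5 = 29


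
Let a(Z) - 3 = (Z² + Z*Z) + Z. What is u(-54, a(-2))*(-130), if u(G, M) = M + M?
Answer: -2340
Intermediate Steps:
a(Z) = 3 + Z + 2*Z² (a(Z) = 3 + ((Z² + Z*Z) + Z) = 3 + ((Z² + Z²) + Z) = 3 + (2*Z² + Z) = 3 + (Z + 2*Z²) = 3 + Z + 2*Z²)
u(G, M) = 2*M
u(-54, a(-2))*(-130) = (2*(3 - 2 + 2*(-2)²))*(-130) = (2*(3 - 2 + 2*4))*(-130) = (2*(3 - 2 + 8))*(-130) = (2*9)*(-130) = 18*(-130) = -2340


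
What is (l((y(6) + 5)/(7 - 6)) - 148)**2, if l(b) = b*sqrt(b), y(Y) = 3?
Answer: 22416 - 4736*sqrt(2) ≈ 15718.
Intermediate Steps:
l(b) = b**(3/2)
(l((y(6) + 5)/(7 - 6)) - 148)**2 = (((3 + 5)/(7 - 6))**(3/2) - 148)**2 = ((8/1)**(3/2) - 148)**2 = ((8*1)**(3/2) - 148)**2 = (8**(3/2) - 148)**2 = (16*sqrt(2) - 148)**2 = (-148 + 16*sqrt(2))**2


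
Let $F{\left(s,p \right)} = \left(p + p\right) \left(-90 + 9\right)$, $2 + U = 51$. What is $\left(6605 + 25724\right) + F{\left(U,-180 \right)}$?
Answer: $61489$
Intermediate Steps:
$U = 49$ ($U = -2 + 51 = 49$)
$F{\left(s,p \right)} = - 162 p$ ($F{\left(s,p \right)} = 2 p \left(-81\right) = - 162 p$)
$\left(6605 + 25724\right) + F{\left(U,-180 \right)} = \left(6605 + 25724\right) - -29160 = 32329 + 29160 = 61489$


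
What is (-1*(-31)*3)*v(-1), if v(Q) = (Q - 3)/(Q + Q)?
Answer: 186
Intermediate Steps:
v(Q) = (-3 + Q)/(2*Q) (v(Q) = (-3 + Q)/((2*Q)) = (-3 + Q)*(1/(2*Q)) = (-3 + Q)/(2*Q))
(-1*(-31)*3)*v(-1) = (-1*(-31)*3)*((½)*(-3 - 1)/(-1)) = (31*3)*((½)*(-1)*(-4)) = 93*2 = 186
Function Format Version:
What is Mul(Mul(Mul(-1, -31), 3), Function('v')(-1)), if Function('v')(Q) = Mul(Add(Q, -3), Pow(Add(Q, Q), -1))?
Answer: 186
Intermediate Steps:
Function('v')(Q) = Mul(Rational(1, 2), Pow(Q, -1), Add(-3, Q)) (Function('v')(Q) = Mul(Add(-3, Q), Pow(Mul(2, Q), -1)) = Mul(Add(-3, Q), Mul(Rational(1, 2), Pow(Q, -1))) = Mul(Rational(1, 2), Pow(Q, -1), Add(-3, Q)))
Mul(Mul(Mul(-1, -31), 3), Function('v')(-1)) = Mul(Mul(Mul(-1, -31), 3), Mul(Rational(1, 2), Pow(-1, -1), Add(-3, -1))) = Mul(Mul(31, 3), Mul(Rational(1, 2), -1, -4)) = Mul(93, 2) = 186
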